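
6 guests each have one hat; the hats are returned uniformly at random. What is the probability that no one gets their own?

D(n) = (n-1)(D(n-1) + D(n-2)), D(0)=1, D(1)=0.
Building up: D(2)=1, D(3)=2, D(4)=9, D(5)=44, D(6)=265.
Total arrangements: 6! = 720.
Probability = D(6)/6! = 53/144.

Final answer: D(6)/6! = 265/720 = 0.368056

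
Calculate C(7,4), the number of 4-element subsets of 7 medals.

C(7,4) = 7!/(4! x (7-4)!).

Final answer: C(7,4) = 35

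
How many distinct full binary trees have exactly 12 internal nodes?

This is counted by the nth Catalan number C_n. Here n = 12.
C_n = (2n)!/(n!(n+1)!), so C_{12} = 24!/(12! x 13!) = C(24,12)/13 = 2704156/13.

Final answer: C_{12} = 208012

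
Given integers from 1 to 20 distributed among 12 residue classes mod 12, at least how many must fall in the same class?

By pigeonhole with 20 objects and 12 categories: ceiling(20/12).

Final answer: 2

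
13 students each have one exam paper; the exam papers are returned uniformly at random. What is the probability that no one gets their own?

Derangements satisfy D(n) = (n-1)(D(n-1) + D(n-2)), starting from D(0)=1, D(1)=0.
Building up: D(2)=1, D(3)=2, D(4)=9, D(5)=44, D(6)=265, D(7)=1854, D(8)=14833, D(9)=133496, D(10)=1334961, D(11)=14684570, D(12)=176214841, D(13)=2290792932.
Total arrangements: 13! = 6227020800.
Probability = D(13)/13! = 63633137/172972800.

Final answer: D(13)/13! = 2290792932/6227020800 = 0.367879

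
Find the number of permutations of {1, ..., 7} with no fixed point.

Use the recurrence D(n) = (n-1)(D(n-1) + D(n-2)) with D(0)=1, D(1)=0.
D(2) = 1 x (0 + 1) = 1
D(3) = 2 x (1 + 0) = 2
D(4) = 3 x (2 + 1) = 9
D(5) = 4 x (9 + 2) = 44
D(6) = 5 x (44 + 9) = 265
D(7) = 6 x (D(6) + D(5)) = 6 x (265 + 44)

Final answer: D(7) = 1854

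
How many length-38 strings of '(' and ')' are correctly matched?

This is counted by the nth Catalan number C_n. Here n = 19 (pairs).
C_n = (2n)!/(n!(n+1)!), so C_{19} = 38!/(19! x 20!) = C(38,19)/20 = 35345263800/20.

Final answer: C_{19} = 1767263190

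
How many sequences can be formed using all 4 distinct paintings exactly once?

The number of ways to arrange 4 distinct objects is 4!.

Final answer: 4! = 24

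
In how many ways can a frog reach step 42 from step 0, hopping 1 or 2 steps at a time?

Let f(n) be the number of climbs. Removing the last move (1 or 2 steps) gives f(n) = f(n-1) + f(n-2); base cases f(1)=1, f(2)=2.
Building up term by term: f(1)=1, f(2)=2, f(3)=3, f(4)=5, f(5)=8, f(6)=13, f(7)=21, f(8)=34, f(9)=55, f(10)=89, f(11)=144, f(12)=233, f(13)=377, f(14)=610, f(15)=987, f(16)=1597, f(17)=2584, f(18)=4181, f(19)=6765, f(20)=10946, f(21)=17711, f(22)=28657, f(23)=46368, f(24)=75025, f(25)=121393, f(26)=196418, f(27)=317811, f(28)=514229, f(29)=832040, f(30)=1346269, f(31)=2178309, f(32)=3524578, f(33)=5702887, f(34)=9227465, f(35)=14930352, f(36)=24157817, f(37)=39088169, f(38)=63245986, f(39)=102334155, f(40)=165580141, f(41)=267914296, f(42)=433494437.

Final answer: 433494437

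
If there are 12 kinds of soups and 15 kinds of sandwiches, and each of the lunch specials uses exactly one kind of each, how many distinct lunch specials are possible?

By the multiplication principle: 12 x 15.

Final answer: 180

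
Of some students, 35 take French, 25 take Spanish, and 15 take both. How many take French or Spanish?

|A union B| = |A| + |B| - |A intersect B| = 35 + 25 - 15.

Final answer: 45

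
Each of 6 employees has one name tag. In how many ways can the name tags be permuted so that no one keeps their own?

D(n) = (n-1)(D(n-1) + D(n-2)), D(0)=1, D(1)=0.
D(2) = 1 x (0 + 1) = 1
D(3) = 2 x (1 + 0) = 2
D(4) = 3 x (2 + 1) = 9
D(5) = 4 x (9 + 2) = 44
D(6) = 5 x (D(5) + D(4)) = 5 x (44 + 9)

Final answer: D(6) = 265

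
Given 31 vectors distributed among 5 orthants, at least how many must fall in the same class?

By pigeonhole with 31 objects and 5 categories: ceiling(31/5).

Final answer: 7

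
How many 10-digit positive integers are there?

These are the integers in [10^9, 10^10), so the count is 10^10 - 10^9 = 9 x 10^9.

Final answer: 9000000000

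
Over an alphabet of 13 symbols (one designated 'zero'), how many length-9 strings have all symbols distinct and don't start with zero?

First digit: 12 (nonzero). Second: 12 (not first). Third: 11, etc.
Total: 12 x 12 x 11 x 10 x 9 x 8 x 7 x 6 x 5.

Final answer: 239500800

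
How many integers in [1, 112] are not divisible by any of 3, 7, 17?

|div by 3|=37, |div by 7|=16, |div by 17|=6.
|div by 3&7|=5, |div by 3&17|=2, |div by 7&17|=0, |div by all|=0.
By inclusion-exclusion, divisible by at least one: 37+16+6-5-2-0+0 = 52.
Not divisible by any: 112 - 52.

Final answer: 60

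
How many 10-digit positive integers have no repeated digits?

First digit: 9 (not 0). Second: 9 (not first). Third: 8, etc.
Total: 9 x 9 x 8 x 7 x 6 x 5 x 4 x 3 x 2 x 1.

Final answer: 3265920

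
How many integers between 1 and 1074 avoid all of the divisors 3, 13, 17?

|div by 3|=358, |div by 13|=82, |div by 17|=63.
|div by 3&13|=27, |div by 3&17|=21, |div by 13&17|=4, |div by all|=1.
By inclusion-exclusion, divisible by at least one: 358+82+63-27-21-4+1 = 452.
Not divisible by any: 1074 - 452.

Final answer: 622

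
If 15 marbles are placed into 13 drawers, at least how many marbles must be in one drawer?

By the pigeonhole principle: ceiling(15/13).

Final answer: 2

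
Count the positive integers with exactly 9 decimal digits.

The leading digit cannot be 0 (9 options); the other 8 digits can be anything (10 options each).
Total: 9 x 10^8.

Final answer: 900000000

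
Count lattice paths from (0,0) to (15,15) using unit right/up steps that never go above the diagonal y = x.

Total monotonic paths to (15,15): C(30,15) = 155117520.
A path is bad iff it touches y = x + 1; reflecting its initial segment maps bad paths bijectively onto all paths to (14,16), of which there are C(30,16) = 145422675.
Valid Dyck paths: 155117520 - 145422675.
(This is the Catalan number C_{15}.)

Final answer: C_{15} = 9694845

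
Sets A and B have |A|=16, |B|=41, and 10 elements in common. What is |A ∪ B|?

|A union B| = |A| + |B| - |A intersect B| = 16 + 41 - 10.

Final answer: 47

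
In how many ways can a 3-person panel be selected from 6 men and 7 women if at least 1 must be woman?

Sum over valid woman counts:
C(7,1)C(6,2) = 105
C(7,2)C(6,1) = 126
C(7,3)C(6,0) = 35
Total: 105 + 126 + 35.

Final answer: 266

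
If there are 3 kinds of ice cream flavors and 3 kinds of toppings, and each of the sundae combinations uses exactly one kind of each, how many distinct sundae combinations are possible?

By the multiplication principle: 3 x 3.

Final answer: 9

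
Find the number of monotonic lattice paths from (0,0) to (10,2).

Each path has 10 right steps and 2 up steps in some order (12 steps total).
Choose which 2 of the 12 steps are up: C(12,2).

Final answer: C(12,2) = 66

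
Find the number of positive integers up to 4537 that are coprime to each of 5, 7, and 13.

|div by 5|=907, |div by 7|=648, |div by 13|=349.
|div by 5&7|=129, |div by 5&13|=69, |div by 7&13|=49, |div by all|=9.
By inclusion-exclusion, divisible by at least one: 907+648+349-129-69-49+9 = 1666.
Not divisible by any: 4537 - 1666.

Final answer: 2871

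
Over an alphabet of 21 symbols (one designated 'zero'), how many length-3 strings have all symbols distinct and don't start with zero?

The leading digit has 20 choices (anything but zero); the next has 20 (anything but the first), then 19, and so on, one fewer each time.
Total: 20 x 20 x 19.

Final answer: 7600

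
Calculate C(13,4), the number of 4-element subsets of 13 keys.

C(13,4) = 13!/(4! x (13-4)!).

Final answer: C(13,4) = 715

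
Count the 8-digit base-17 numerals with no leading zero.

Leading digit: 16 options (nonzero). Other 7 digit(s): 17 options each.
Total: 16 x 17^7.

Final answer: 6565418768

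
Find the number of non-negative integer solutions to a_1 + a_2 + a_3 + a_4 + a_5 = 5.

Stars and bars with 5 stars and 4 bars:
C(5+5-1, 5-1) = C(9,4).

Final answer: C(9,4) = 126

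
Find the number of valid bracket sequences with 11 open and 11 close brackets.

The structures are counted by the Catalan number C_n. Here n = 11 (pairs).
C_n = (2n)!/(n!(n+1)!), so C_{11} = 22!/(11! x 12!) = C(22,11)/12 = 705432/12.

Final answer: C_{11} = 58786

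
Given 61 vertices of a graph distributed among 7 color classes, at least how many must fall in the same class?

By pigeonhole with 61 objects and 7 categories: ceiling(61/7).

Final answer: 9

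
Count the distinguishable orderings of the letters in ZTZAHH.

Letters (A:1, H:2, T:1, Z:2). Total letters: 6.
Permutations = 6!/(2! x 2!).

Final answer: 180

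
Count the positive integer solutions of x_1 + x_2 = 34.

Substitute x'_i = x_i - 1 (so x'_i >= 0). Then sum x'_i = 34 - 2 = 32.
Stars and bars: C(32+2-1, 2-1) = C(33,1).

Final answer: C(33,1) = 33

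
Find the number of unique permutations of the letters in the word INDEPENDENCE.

Letters (C:1, D:2, E:4, I:1, N:3, P:1). Total letters: 12.
Permutations = 12!/(4! x 3! x 2!).

Final answer: 1663200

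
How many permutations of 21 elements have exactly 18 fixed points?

Choose which 18 elements are fixed: C(21,18) = 1330.
Derange the remaining 3 using D(j) = (j-1)(D(j-1) + D(j-2)), D(0)=1, D(1)=0: D(2)=1, D(3)=2.
Total: 1330 x 2.

Final answer: C(21,18) D(3) = 2660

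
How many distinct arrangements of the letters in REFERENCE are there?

Letters (C:1, E:4, F:1, N:1, R:2). Total letters: 9.
Permutations = 9!/(4! x 2!).

Final answer: 7560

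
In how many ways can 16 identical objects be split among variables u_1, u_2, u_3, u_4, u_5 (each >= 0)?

Stars and bars with 16 stars and 4 bars:
C(16+5-1, 5-1) = C(20,4).

Final answer: C(20,4) = 4845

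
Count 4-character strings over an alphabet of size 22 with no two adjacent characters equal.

Let g(n) count such strings. g(1) = 22, and each valid string of length n-1 extends in 21 ways (any symbol but the last), so g(n) = 21 g(n-1).
Total: g(4) = 22 x 21^3.

Final answer: 22 x 21^{3} = 203742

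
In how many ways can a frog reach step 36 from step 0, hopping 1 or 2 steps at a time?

Let f(n) count the ways. The last step is size 1 or 2, so f(n) = f(n-1) + f(n-2) with f(1)=1, f(2)=2.
Iterating the recurrence: f(1)=1, f(2)=2, f(3)=3, f(4)=5, f(5)=8, f(6)=13, f(7)=21, f(8)=34, f(9)=55, f(10)=89, f(11)=144, f(12)=233, f(13)=377, f(14)=610, f(15)=987, f(16)=1597, f(17)=2584, f(18)=4181, f(19)=6765, f(20)=10946, f(21)=17711, f(22)=28657, f(23)=46368, f(24)=75025, f(25)=121393, f(26)=196418, f(27)=317811, f(28)=514229, f(29)=832040, f(30)=1346269, f(31)=2178309, f(32)=3524578, f(33)=5702887, f(34)=9227465, f(35)=14930352, f(36)=24157817.

Final answer: 24157817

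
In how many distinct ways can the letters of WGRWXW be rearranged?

Letters (G:1, R:1, W:3, X:1). Total letters: 6.
Permutations = 6!/(3!).

Final answer: 120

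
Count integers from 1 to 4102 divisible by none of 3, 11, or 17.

|div by 3|=1367, |div by 11|=372, |div by 17|=241.
|div by 3&11|=124, |div by 3&17|=80, |div by 11&17|=21, |div by all|=7.
By inclusion-exclusion, divisible by at least one: 1367+372+241-124-80-21+7 = 1762.
Not divisible by any: 4102 - 1762.

Final answer: 2340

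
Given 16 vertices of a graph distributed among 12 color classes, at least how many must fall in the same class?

By pigeonhole with 16 objects and 12 categories: ceiling(16/12).

Final answer: 2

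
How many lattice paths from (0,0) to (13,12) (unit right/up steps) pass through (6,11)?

Paths (0,0)->(6,11): C(17,11) = 12376.
Paths (6,11)->(13,12): C(8,1) = 8.
By multiplication principle: 12376 x 8.

Final answer: 99008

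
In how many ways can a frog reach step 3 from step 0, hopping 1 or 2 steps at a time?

Let f(n) be the number of climbs. Removing the last move (1 or 2 steps) gives f(n) = f(n-1) + f(n-2); base cases f(1)=1, f(2)=2.
Building up term by term: f(1)=1, f(2)=2, f(3)=3.

Final answer: 3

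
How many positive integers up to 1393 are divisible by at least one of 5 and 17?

Multiples of 5: 278. Multiples of 17: 81. Of both (lcm=85): 16.
By inclusion-exclusion: 278 + 81 - 16.

Final answer: 343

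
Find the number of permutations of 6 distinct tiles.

The number of ways to arrange 6 distinct objects is 6!.

Final answer: 6! = 720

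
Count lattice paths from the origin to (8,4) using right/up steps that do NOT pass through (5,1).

Total paths to (8,4): C(12,4) = 495.
Paths through (5,1): C(6,1) x C(6,3) = 120.
Avoiding (5,1): 495 - 120.

Final answer: 375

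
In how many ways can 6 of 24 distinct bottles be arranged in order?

P(24,6) = 24!/(24-6)! = 24!/18!.

Final answer: P(24,6) = 96909120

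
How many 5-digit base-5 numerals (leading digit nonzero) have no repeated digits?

The leading digit has 4 choices (anything but zero); the next has 4 (anything but the first), then 3, and so on, one fewer each time.
Total: 4 x 4 x 3 x 2 x 1.

Final answer: 96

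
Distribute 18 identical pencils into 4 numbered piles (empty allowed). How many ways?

Stars and bars: C(n+k-1, k-1) = C(21,3).

Final answer: C(21,3) = 1330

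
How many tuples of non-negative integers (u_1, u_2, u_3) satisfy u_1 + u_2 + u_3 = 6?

Stars and bars with 6 stars and 2 bars:
C(6+3-1, 3-1) = C(8,2).

Final answer: C(8,2) = 28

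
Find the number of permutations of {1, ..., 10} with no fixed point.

Derangements satisfy D(n) = (n-1)(D(n-1) + D(n-2)), starting from D(0)=1, D(1)=0.
D(2) = 1 x (0 + 1) = 1
D(3) = 2 x (1 + 0) = 2
D(4) = 3 x (2 + 1) = 9
D(5) = 4 x (9 + 2) = 44
D(6) = 5 x (44 + 9) = 265
D(7) = 6 x (265 + 44) = 1854
D(8) = 7 x (1854 + 265) = 14833
D(9) = 8 x (14833 + 1854) = 133496
D(10) = 9 x (D(9) + D(8)) = 9 x (133496 + 14833)

Final answer: D(10) = 1334961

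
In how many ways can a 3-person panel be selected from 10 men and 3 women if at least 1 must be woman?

Sum over valid woman counts:
C(3,1)C(10,2) = 135
C(3,2)C(10,1) = 30
C(3,3)C(10,0) = 1
Total: 135 + 30 + 1.

Final answer: 166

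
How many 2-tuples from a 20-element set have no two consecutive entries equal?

First character: 20 choices. Each subsequent: 19 choices (must differ from the previous one).
Total: 20 x 19^1.

Final answer: 20 x 19^{1} = 380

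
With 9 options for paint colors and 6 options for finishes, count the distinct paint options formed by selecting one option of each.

By the multiplication principle: 9 x 6.

Final answer: 54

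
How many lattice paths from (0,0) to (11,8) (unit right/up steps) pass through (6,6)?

Paths (0,0)->(6,6): C(12,6) = 924.
Paths (6,6)->(11,8): C(7,2) = 21.
By multiplication principle: 924 x 21.

Final answer: 19404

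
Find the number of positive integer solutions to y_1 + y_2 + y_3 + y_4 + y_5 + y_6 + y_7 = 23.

Substitute y'_i = y_i - 1 (so y'_i >= 0). Then sum y'_i = 23 - 7 = 16.
Stars and bars: C(16+7-1, 7-1) = C(22,6).

Final answer: C(22,6) = 74613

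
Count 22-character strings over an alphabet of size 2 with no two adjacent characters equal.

First character: 2 choices. Each subsequent: 1 choices (must differ from the previous one).
Total: 2 x 1^21.

Final answer: 2 x 1^{21} = 2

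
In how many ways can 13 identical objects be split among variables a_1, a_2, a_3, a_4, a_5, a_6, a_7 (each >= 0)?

Stars and bars with 13 stars and 6 bars:
C(13+7-1, 7-1) = C(19,6).

Final answer: C(19,6) = 27132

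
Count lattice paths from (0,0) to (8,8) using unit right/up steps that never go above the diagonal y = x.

Total monotonic paths to (8,8): C(16,8) = 12870.
A path is bad iff it touches y = x + 1; reflecting its initial segment maps bad paths bijectively onto all paths to (7,9), of which there are C(16,9) = 11440.
Valid Dyck paths: 12870 - 11440.
(Equivalently, C_{8} = C(16,8)/9 = 12870/9.)

Final answer: C_{8} = 1430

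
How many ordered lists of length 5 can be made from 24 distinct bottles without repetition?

P(24,5) = 24!/(24-5)! = 24!/19!.

Final answer: P(24,5) = 5100480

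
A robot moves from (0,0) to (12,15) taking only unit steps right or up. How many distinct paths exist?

Each path has 12 right steps and 15 up steps in some order (27 steps total).
Choose which 15 of the 27 steps are up: C(27,15).

Final answer: C(27,15) = 17383860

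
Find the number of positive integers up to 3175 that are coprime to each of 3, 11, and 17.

|div by 3|=1058, |div by 11|=288, |div by 17|=186.
|div by 3&11|=96, |div by 3&17|=62, |div by 11&17|=16, |div by all|=5.
By inclusion-exclusion, divisible by at least one: 1058+288+186-96-62-16+5 = 1363.
Not divisible by any: 3175 - 1363.

Final answer: 1812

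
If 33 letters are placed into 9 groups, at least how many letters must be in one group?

By the pigeonhole principle: ceiling(33/9).

Final answer: 4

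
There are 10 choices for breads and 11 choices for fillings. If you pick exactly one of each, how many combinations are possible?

By the multiplication principle: 10 x 11.

Final answer: 110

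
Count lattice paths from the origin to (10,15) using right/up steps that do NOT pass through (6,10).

Total paths to (10,15): C(25,15) = 3268760.
Paths through (6,10): C(16,10) x C(9,5) = 1009008.
Avoiding (6,10): 3268760 - 1009008.

Final answer: 2259752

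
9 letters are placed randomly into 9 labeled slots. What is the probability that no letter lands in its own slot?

Derangements satisfy D(n) = (n-1)(D(n-1) + D(n-2)), starting from D(0)=1, D(1)=0.
Building up: D(2)=1, D(3)=2, D(4)=9, D(5)=44, D(6)=265, D(7)=1854, D(8)=14833, D(9)=133496.
Total arrangements: 9! = 362880.
Probability = D(9)/9! = 16687/45360.

Final answer: D(9)/9! = 133496/362880 = 0.367879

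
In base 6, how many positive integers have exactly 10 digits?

These are the integers in [6^9, 6^10), so the count is 6^10 - 6^9 = 5 x 6^9.

Final answer: 50388480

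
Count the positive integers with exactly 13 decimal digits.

The leading digit cannot be 0 (9 options); the other 12 digits can be anything (10 options each).
Total: 9 x 10^12.

Final answer: 9000000000000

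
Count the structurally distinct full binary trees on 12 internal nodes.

This is counted by the nth Catalan number C_n. Here n = 12.
C_n = (2n)!/(n!(n+1)!), so C_{12} = 24!/(12! x 13!) = C(24,12)/13 = 2704156/13.

Final answer: C_{12} = 208012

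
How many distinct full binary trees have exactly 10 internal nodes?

The structures are counted by the Catalan number C_n. Here n = 10.
C_n = (2n)!/(n!(n+1)!), so C_{10} = 20!/(10! x 11!) = C(20,10)/11 = 184756/11.

Final answer: C_{10} = 16796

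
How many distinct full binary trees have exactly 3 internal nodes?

The structures are counted by the Catalan number C_n. Here n = 3.
C_n = C(2n,n)/(n+1), so C_{3} = C(6,3)/4 = 20/4.

Final answer: C_{3} = 5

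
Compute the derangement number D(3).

Use the recurrence D(n) = (n-1)(D(n-1) + D(n-2)) with D(0)=1, D(1)=0.
D(2) = 1 x (0 + 1) = 1
D(3) = 2 x (D(2) + D(1)) = 2 x (1 + 0)

Final answer: D(3) = 2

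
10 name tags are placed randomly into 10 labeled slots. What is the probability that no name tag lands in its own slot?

D(n) = (n-1)(D(n-1) + D(n-2)), D(0)=1, D(1)=0.
Building up: D(2)=1, D(3)=2, D(4)=9, D(5)=44, D(6)=265, D(7)=1854, D(8)=14833, D(9)=133496, D(10)=1334961.
Total arrangements: 10! = 3628800.
Probability = D(10)/10! = 16481/44800.

Final answer: D(10)/10! = 1334961/3628800 = 0.367879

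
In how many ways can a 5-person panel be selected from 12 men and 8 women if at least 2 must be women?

Sum over valid woman counts:
C(8,2)C(12,3) = 6160
C(8,3)C(12,2) = 3696
C(8,4)C(12,1) = 840
C(8,5)C(12,0) = 56
Total: 6160 + 3696 + 840 + 56.

Final answer: 10752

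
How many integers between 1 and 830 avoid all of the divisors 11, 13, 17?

|div by 11|=75, |div by 13|=63, |div by 17|=48.
|div by 11&13|=5, |div by 11&17|=4, |div by 13&17|=3, |div by all|=0.
By inclusion-exclusion, divisible by at least one: 75+63+48-5-4-3+0 = 174.
Not divisible by any: 830 - 174.

Final answer: 656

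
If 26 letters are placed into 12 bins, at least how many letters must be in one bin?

By the pigeonhole principle: ceiling(26/12).

Final answer: 3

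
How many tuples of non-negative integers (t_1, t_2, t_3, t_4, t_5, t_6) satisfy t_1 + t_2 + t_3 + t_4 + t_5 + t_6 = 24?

Stars and bars with 24 stars and 5 bars:
C(24+6-1, 6-1) = C(29,5).

Final answer: C(29,5) = 118755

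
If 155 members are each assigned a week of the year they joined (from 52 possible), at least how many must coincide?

There are 52 possible values for week of the year they joined. With 155 members and 52 categories, by pigeonhole: ceiling(155/52).

Final answer: 3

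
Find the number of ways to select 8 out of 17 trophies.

C(17,8) = 17!/(8! x 9!).

Final answer: \binom{17}{8} = 24310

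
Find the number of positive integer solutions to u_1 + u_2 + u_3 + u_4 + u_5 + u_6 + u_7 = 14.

Substitute u'_i = u_i - 1 (so u'_i >= 0). Then sum u'_i = 14 - 7 = 7.
Stars and bars: C(7+7-1, 7-1) = C(13,6).

Final answer: C(13,6) = 1716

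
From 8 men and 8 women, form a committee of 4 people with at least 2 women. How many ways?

Sum over valid woman counts:
C(8,2)C(8,2) = 784
C(8,3)C(8,1) = 448
C(8,4)C(8,0) = 70
Total: 784 + 448 + 70.

Final answer: 1302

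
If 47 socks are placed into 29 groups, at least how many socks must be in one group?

By the pigeonhole principle: ceiling(47/29).

Final answer: 2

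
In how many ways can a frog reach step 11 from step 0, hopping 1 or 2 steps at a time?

Condition on the final move: it is a 1-step (f(n-1) ways to get there) or a 2-step (f(n-2) ways), so f(n) = f(n-1) + f(n-2), with f(1)=1, f(2)=2.
Building up term by term: f(1)=1, f(2)=2, f(3)=3, f(4)=5, f(5)=8, f(6)=13, f(7)=21, f(8)=34, f(9)=55, f(10)=89, f(11)=144.

Final answer: 144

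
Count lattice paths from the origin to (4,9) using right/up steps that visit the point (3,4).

Paths (0,0)->(3,4): C(7,4) = 35.
Paths (3,4)->(4,9): C(6,5) = 6.
By multiplication principle: 35 x 6.

Final answer: 210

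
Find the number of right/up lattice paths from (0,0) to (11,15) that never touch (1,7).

Total paths to (11,15): C(26,15) = 7726160.
Paths through (1,7): C(8,7) x C(18,8) = 350064.
Avoiding (1,7): 7726160 - 350064.

Final answer: 7376096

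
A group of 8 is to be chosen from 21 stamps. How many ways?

C(21,8) = 21!/(8! x (21-8)!).

Final answer: C(21,8) = 203490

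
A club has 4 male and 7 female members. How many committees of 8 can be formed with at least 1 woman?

Sum over valid woman counts:
C(7,4)C(4,4) = 35
C(7,5)C(4,3) = 84
C(7,6)C(4,2) = 42
C(7,7)C(4,1) = 4
Total: 35 + 84 + 42 + 4.

Final answer: 165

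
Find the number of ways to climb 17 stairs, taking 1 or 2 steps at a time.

Condition on the final move: it is a 1-step (f(n-1) ways to get there) or a 2-step (f(n-2) ways), so f(n) = f(n-1) + f(n-2), with f(1)=1, f(2)=2.
Iterating the recurrence: f(1)=1, f(2)=2, f(3)=3, f(4)=5, f(5)=8, f(6)=13, f(7)=21, f(8)=34, f(9)=55, f(10)=89, f(11)=144, f(12)=233, f(13)=377, f(14)=610, f(15)=987, f(16)=1597, f(17)=2584.

Final answer: 2584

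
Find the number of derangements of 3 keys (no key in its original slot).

Use the recurrence D(n) = (n-1)(D(n-1) + D(n-2)) with D(0)=1, D(1)=0.
D(2) = 1 x (0 + 1) = 1
D(3) = 2 x (D(2) + D(1)) = 2 x (1 + 0)

Final answer: D(3) = 2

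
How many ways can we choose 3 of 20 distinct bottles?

C(20,3) = 20!/(3! x 17!).

Final answer: \binom{20}{3} = 1140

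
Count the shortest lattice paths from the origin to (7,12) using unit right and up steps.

Each path has 7 right steps and 12 up steps in some order (19 steps total).
Choose which 12 of the 19 steps are up: C(19,12).

Final answer: C(19,12) = 50388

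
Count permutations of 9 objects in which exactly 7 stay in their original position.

Choose which 7 elements are fixed: C(9,7) = 36.
Derange the remaining 2 using D(j) = (j-1)(D(j-1) + D(j-2)), D(0)=1, D(1)=0: D(2)=1.
Total: 36 x 1.

Final answer: C(9,7) D(2) = 36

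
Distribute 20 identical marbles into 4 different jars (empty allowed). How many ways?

Stars and bars: C(n+k-1, k-1) = C(23,3).

Final answer: C(23,3) = 1771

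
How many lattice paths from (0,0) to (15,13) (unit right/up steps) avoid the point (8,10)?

Total paths to (15,13): C(28,13) = 37442160.
Paths through (8,10): C(18,10) x C(10,3) = 5250960.
Avoiding (8,10): 37442160 - 5250960.

Final answer: 32191200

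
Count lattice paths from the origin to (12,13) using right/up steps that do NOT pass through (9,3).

Total paths to (12,13): C(25,13) = 5200300.
Paths through (9,3): C(12,3) x C(13,10) = 62920.
Avoiding (9,3): 5200300 - 62920.

Final answer: 5137380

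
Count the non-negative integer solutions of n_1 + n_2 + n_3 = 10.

Stars and bars with 10 stars and 2 bars:
C(10+3-1, 3-1) = C(12,2).

Final answer: C(12,2) = 66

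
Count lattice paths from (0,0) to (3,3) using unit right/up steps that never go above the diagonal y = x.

Total monotonic paths to (3,3): C(6,3) = 20.
A path is bad iff it touches y = x + 1; reflecting its initial segment maps bad paths bijectively onto all paths to (2,4), of which there are C(6,4) = 15.
Valid Dyck paths: 20 - 15.
(Check: C(6,3) - C(6,4) = C(6,3)/4, the Catalan number C_{3}.)

Final answer: C_{3} = 5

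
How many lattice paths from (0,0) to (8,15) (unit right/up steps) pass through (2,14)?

Paths (0,0)->(2,14): C(16,14) = 120.
Paths (2,14)->(8,15): C(7,1) = 7.
By multiplication principle: 120 x 7.

Final answer: 840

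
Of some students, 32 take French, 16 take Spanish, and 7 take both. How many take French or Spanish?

|A union B| = |A| + |B| - |A intersect B| = 32 + 16 - 7.

Final answer: 41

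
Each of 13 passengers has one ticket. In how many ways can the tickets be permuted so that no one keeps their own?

Derangements satisfy D(n) = (n-1)(D(n-1) + D(n-2)), starting from D(0)=1, D(1)=0.
D(2) = 1 x (0 + 1) = 1
D(3) = 2 x (1 + 0) = 2
D(4) = 3 x (2 + 1) = 9
D(5) = 4 x (9 + 2) = 44
D(6) = 5 x (44 + 9) = 265
D(7) = 6 x (265 + 44) = 1854
D(8) = 7 x (1854 + 265) = 14833
D(9) = 8 x (14833 + 1854) = 133496
D(10) = 9 x (133496 + 14833) = 1334961
D(11) = 10 x (1334961 + 133496) = 14684570
D(12) = 11 x (14684570 + 1334961) = 176214841
D(13) = 12 x (D(12) + D(11)) = 12 x (176214841 + 14684570)

Final answer: D(13) = 2290792932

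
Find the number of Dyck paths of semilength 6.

Total monotonic paths to (6,6): C(12,6) = 924.
A path is bad iff it touches y = x + 1; reflecting its initial segment maps bad paths bijectively onto all paths to (5,7), of which there are C(12,7) = 792.
Valid Dyck paths: 924 - 792.
(Check: C(12,6) - C(12,7) = C(12,6)/7, the Catalan number C_{6}.)

Final answer: C_{6} = 132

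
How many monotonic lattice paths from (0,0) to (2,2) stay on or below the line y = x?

Total monotonic paths to (2,2): C(4,2) = 6.
Paths that cross above y=x (reflection bijection): C(4,3) = 4.
Valid Dyck paths: 6 - 4.
(Check: C(4,2) - C(4,3) = C(4,2)/3, the Catalan number C_{2}.)

Final answer: C_{2} = 2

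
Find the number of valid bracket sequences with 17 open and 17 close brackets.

The structures are counted by the Catalan number C_n. Here n = 17 (pairs).
C_n = (2n)!/(n!(n+1)!), so C_{17} = 34!/(17! x 18!) = C(34,17)/18 = 2333606220/18.

Final answer: C_{17} = 129644790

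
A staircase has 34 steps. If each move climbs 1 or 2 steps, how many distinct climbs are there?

Condition on the final move: it is a 1-step (f(n-1) ways to get there) or a 2-step (f(n-2) ways), so f(n) = f(n-1) + f(n-2), with f(1)=1, f(2)=2.
Building up term by term: f(1)=1, f(2)=2, f(3)=3, f(4)=5, f(5)=8, f(6)=13, f(7)=21, f(8)=34, f(9)=55, f(10)=89, f(11)=144, f(12)=233, f(13)=377, f(14)=610, f(15)=987, f(16)=1597, f(17)=2584, f(18)=4181, f(19)=6765, f(20)=10946, f(21)=17711, f(22)=28657, f(23)=46368, f(24)=75025, f(25)=121393, f(26)=196418, f(27)=317811, f(28)=514229, f(29)=832040, f(30)=1346269, f(31)=2178309, f(32)=3524578, f(33)=5702887, f(34)=9227465.

Final answer: 9227465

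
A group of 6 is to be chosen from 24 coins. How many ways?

C(24,6) = 24!/(6! x (24-6)!).

Final answer: C(24,6) = 134596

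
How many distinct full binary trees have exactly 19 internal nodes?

This is a standard Catalan-number count: the answer is C_n. Here n = 19.
Using C_0 = 1 and C_(k+1) = C_k x 2(2k+1)/(k+2), build up term by term: C_1=1, C_2=2, C_3=5, C_4=14, C_5=42, C_6=132, C_7=429, C_8=1430, C_9=4862, C_10=16796, C_11=58786, C_12=208012, C_13=742900, C_14=2674440, C_15=9694845, C_16=35357670, C_17=129644790, C_18=477638700, C_19=1767263190.

Final answer: C_{19} = 1767263190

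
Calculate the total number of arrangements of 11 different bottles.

The number of ways to arrange 11 distinct objects is 11!.

Final answer: 11! = 39916800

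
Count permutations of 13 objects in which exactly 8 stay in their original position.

Choose which 8 elements are fixed: C(13,8) = 1287.
Derange the remaining 5 using D(j) = (j-1)(D(j-1) + D(j-2)), D(0)=1, D(1)=0: D(2)=1, D(3)=2, D(4)=9, D(5)=44.
Total: 1287 x 44.

Final answer: C(13,8) D(5) = 56628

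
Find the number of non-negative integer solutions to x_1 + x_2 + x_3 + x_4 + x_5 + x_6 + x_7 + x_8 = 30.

Stars and bars with 30 stars and 7 bars:
C(30+8-1, 8-1) = C(37,7).

Final answer: C(37,7) = 10295472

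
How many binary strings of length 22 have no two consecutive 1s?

A valid string ends in 0 (append to any length-(n-1) valid string) or in 01 (append to any length-(n-2) valid string), so a(n) = a(n-1) + a(n-2) with a(1)=2, a(2)=3.
Building up term by term: a(1)=2, a(2)=3, a(3)=5, a(4)=8, a(5)=13, a(6)=21, a(7)=34, a(8)=55, a(9)=89, a(10)=144, a(11)=233, a(12)=377, a(13)=610, a(14)=987, a(15)=1597, a(16)=2584, a(17)=4181, a(18)=6765, a(19)=10946, a(20)=17711, a(21)=28657, a(22)=46368.

Final answer: 46368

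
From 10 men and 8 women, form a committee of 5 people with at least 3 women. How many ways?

Sum over valid woman counts:
C(8,3)C(10,2) = 2520
C(8,4)C(10,1) = 700
C(8,5)C(10,0) = 56
Total: 2520 + 700 + 56.

Final answer: 3276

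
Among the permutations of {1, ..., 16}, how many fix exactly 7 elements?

Choose which 7 elements are fixed: C(16,7) = 11440.
Derange the remaining 9 using D(j) = (j-1)(D(j-1) + D(j-2)), D(0)=1, D(1)=0: D(2)=1, D(3)=2, D(4)=9, D(5)=44, D(6)=265, D(7)=1854, D(8)=14833, D(9)=133496.
Total: 11440 x 133496.

Final answer: C(16,7) D(9) = 1527194240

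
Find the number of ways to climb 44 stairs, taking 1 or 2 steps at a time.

Let f(n) be the number of climbs. Removing the last move (1 or 2 steps) gives f(n) = f(n-1) + f(n-2); base cases f(1)=1, f(2)=2.
Computing successive values: f(1)=1, f(2)=2, f(3)=3, f(4)=5, f(5)=8, f(6)=13, f(7)=21, f(8)=34, f(9)=55, f(10)=89, f(11)=144, f(12)=233, f(13)=377, f(14)=610, f(15)=987, f(16)=1597, f(17)=2584, f(18)=4181, f(19)=6765, f(20)=10946, f(21)=17711, f(22)=28657, f(23)=46368, f(24)=75025, f(25)=121393, f(26)=196418, f(27)=317811, f(28)=514229, f(29)=832040, f(30)=1346269, f(31)=2178309, f(32)=3524578, f(33)=5702887, f(34)=9227465, f(35)=14930352, f(36)=24157817, f(37)=39088169, f(38)=63245986, f(39)=102334155, f(40)=165580141, f(41)=267914296, f(42)=433494437, f(43)=701408733, f(44)=1134903170.

Final answer: 1134903170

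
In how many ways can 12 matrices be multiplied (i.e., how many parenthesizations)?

The structures are counted by the Catalan number C_n. Here n = 12 - 1 = 11.
C_n = C(2n,n)/(n+1), so C_{11} = C(22,11)/12 = 705432/12.

Final answer: C_{11} = 58786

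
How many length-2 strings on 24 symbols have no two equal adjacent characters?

First character: 24 choices. Each subsequent: 23 choices (must differ from the previous one).
Total: 24 x 23^1.

Final answer: 24 x 23^{1} = 552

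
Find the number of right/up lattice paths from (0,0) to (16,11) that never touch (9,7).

Total paths to (16,11): C(27,11) = 13037895.
Paths through (9,7): C(16,7) x C(11,4) = 3775200.
Avoiding (9,7): 13037895 - 3775200.

Final answer: 9262695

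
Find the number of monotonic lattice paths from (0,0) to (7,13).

Each path has 7 right steps and 13 up steps in some order (20 steps total).
Choose which 13 of the 20 steps are up: C(20,13).

Final answer: C(20,13) = 77520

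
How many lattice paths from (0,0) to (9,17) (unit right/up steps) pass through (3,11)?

Paths (0,0)->(3,11): C(14,11) = 364.
Paths (3,11)->(9,17): C(12,6) = 924.
By multiplication principle: 364 x 924.

Final answer: 336336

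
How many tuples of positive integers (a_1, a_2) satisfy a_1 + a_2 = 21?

Substitute a'_i = a_i - 1 (so a'_i >= 0). Then sum a'_i = 21 - 2 = 19.
Stars and bars: C(19+2-1, 2-1) = C(20,1).

Final answer: C(20,1) = 20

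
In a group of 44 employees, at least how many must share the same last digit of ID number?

There are 10 possible values for last digit of ID number. With 44 employees and 10 categories, by pigeonhole: ceiling(44/10).

Final answer: 5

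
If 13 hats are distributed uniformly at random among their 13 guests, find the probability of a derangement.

Derangements satisfy D(n) = (n-1)(D(n-1) + D(n-2)), starting from D(0)=1, D(1)=0.
Building up: D(2)=1, D(3)=2, D(4)=9, D(5)=44, D(6)=265, D(7)=1854, D(8)=14833, D(9)=133496, D(10)=1334961, D(11)=14684570, D(12)=176214841, D(13)=2290792932.
Total arrangements: 13! = 6227020800.
Probability = D(13)/13! = 63633137/172972800.

Final answer: D(13)/13! = 2290792932/6227020800 = 0.367879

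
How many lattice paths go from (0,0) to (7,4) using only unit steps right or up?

Each path has 7 right steps and 4 up steps in some order (11 steps total).
Choose which 4 of the 11 steps are up: C(11,4).

Final answer: C(11,4) = 330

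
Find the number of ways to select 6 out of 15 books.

C(15,6) = 15!/(6! x 9!).

Final answer: \binom{15}{6} = 5005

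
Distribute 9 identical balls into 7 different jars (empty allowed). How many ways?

Stars and bars: C(n+k-1, k-1) = C(15,6).

Final answer: C(15,6) = 5005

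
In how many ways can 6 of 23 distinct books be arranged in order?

P(23,6) = 23!/(23-6)! = 23!/17!.

Final answer: P(23,6) = 72681840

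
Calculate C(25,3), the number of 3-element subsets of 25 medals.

C(25,3) = 25!/(3! x (25-3)!).

Final answer: C(25,3) = 2300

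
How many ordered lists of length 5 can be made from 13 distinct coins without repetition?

P(13,5) = 13!/(13-5)! = 13!/8!.

Final answer: P(13,5) = 154440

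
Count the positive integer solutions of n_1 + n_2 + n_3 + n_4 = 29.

Substitute n'_i = n_i - 1 (so n'_i >= 0). Then sum n'_i = 29 - 4 = 25.
Stars and bars: C(25+4-1, 4-1) = C(28,3).

Final answer: C(28,3) = 3276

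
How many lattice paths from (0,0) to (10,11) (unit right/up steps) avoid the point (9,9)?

Total paths to (10,11): C(21,11) = 352716.
Paths through (9,9): C(18,9) x C(3,2) = 145860.
Avoiding (9,9): 352716 - 145860.

Final answer: 206856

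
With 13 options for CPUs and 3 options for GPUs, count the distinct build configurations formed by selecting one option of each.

By the multiplication principle: 13 x 3.

Final answer: 39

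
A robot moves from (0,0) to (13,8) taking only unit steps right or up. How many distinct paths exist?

Each path has 13 right steps and 8 up steps in some order (21 steps total).
Choose which 8 of the 21 steps are up: C(21,8).

Final answer: C(21,8) = 203490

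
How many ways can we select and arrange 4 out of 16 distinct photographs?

P(16,4) = 16!/(16-4)! = 16!/12!.

Final answer: P(16,4) = 43680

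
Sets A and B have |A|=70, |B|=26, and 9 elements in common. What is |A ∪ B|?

|A union B| = |A| + |B| - |A intersect B| = 70 + 26 - 9.

Final answer: 87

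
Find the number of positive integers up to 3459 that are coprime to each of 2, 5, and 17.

|div by 2|=1729, |div by 5|=691, |div by 17|=203.
|div by 2&5|=345, |div by 2&17|=101, |div by 5&17|=40, |div by all|=20.
By inclusion-exclusion, divisible by at least one: 1729+691+203-345-101-40+20 = 2157.
Not divisible by any: 3459 - 2157.

Final answer: 1302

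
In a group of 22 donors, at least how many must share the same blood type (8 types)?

There are 8 possible values for blood type (8 types). With 22 donors and 8 categories, by pigeonhole: ceiling(22/8).

Final answer: 3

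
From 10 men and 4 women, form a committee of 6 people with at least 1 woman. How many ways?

Sum over valid woman counts:
C(4,1)C(10,5) = 1008
C(4,2)C(10,4) = 1260
C(4,3)C(10,3) = 480
C(4,4)C(10,2) = 45
Total: 1008 + 1260 + 480 + 45.

Final answer: 2793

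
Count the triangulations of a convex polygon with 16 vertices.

This is counted by the nth Catalan number C_n. Here n = 16 - 2 = 14.
C_n = C(2n,n) - C(2n,n+1), so C_{14} = C(28,14) - C(28,15) = 40116600 - 37442160.

Final answer: C_{14} = 2674440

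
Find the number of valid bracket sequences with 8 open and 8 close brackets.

This is counted by the nth Catalan number C_n. Here n = 8 (pairs).
C_n = C(2n,n)/(n+1), so C_{8} = C(16,8)/9 = 12870/9.

Final answer: C_{8} = 1430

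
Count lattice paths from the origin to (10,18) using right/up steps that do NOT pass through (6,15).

Total paths to (10,18): C(28,18) = 13123110.
Paths through (6,15): C(21,15) x C(7,3) = 1899240.
Avoiding (6,15): 13123110 - 1899240.

Final answer: 11223870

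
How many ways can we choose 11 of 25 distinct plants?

C(25,11) = 25!/(11! x 14!).

Final answer: \binom{25}{11} = 4457400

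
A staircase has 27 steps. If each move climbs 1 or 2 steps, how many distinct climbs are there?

Let f(n) count the ways. The last step is size 1 or 2, so f(n) = f(n-1) + f(n-2) with f(1)=1, f(2)=2.
Building up term by term: f(1)=1, f(2)=2, f(3)=3, f(4)=5, f(5)=8, f(6)=13, f(7)=21, f(8)=34, f(9)=55, f(10)=89, f(11)=144, f(12)=233, f(13)=377, f(14)=610, f(15)=987, f(16)=1597, f(17)=2584, f(18)=4181, f(19)=6765, f(20)=10946, f(21)=17711, f(22)=28657, f(23)=46368, f(24)=75025, f(25)=121393, f(26)=196418, f(27)=317811.

Final answer: 317811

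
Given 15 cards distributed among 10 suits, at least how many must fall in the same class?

By pigeonhole with 15 objects and 10 categories: ceiling(15/10).

Final answer: 2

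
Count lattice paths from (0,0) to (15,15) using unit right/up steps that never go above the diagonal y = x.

Total monotonic paths to (15,15): C(30,15) = 155117520.
Paths that cross above y=x (reflection bijection): C(30,16) = 145422675.
Valid Dyck paths: 155117520 - 145422675.
(These counts are the Catalan numbers.)

Final answer: C_{15} = 9694845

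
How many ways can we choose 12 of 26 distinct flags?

C(26,12) = 26!/(12! x 14!).

Final answer: \binom{26}{12} = 9657700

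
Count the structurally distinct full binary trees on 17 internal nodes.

This is a standard Catalan-number count: the answer is C_n. Here n = 17.
C_n = C(2n,n) - C(2n,n+1), so C_{17} = C(34,17) - C(34,18) = 2333606220 - 2203961430.

Final answer: C_{17} = 129644790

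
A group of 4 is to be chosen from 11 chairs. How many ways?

C(11,4) = 11!/(4! x 7!).

Final answer: \binom{11}{4} = 330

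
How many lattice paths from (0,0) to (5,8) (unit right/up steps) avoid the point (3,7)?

Total paths to (5,8): C(13,8) = 1287.
Paths through (3,7): C(10,7) x C(3,1) = 360.
Avoiding (3,7): 1287 - 360.

Final answer: 927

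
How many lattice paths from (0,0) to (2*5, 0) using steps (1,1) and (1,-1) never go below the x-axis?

Total monotonic paths to (5,5): C(10,5) = 252.
By the reflection principle, paths that go above the diagonal number C(10,6) = 210.
Valid Dyck paths: 252 - 210.
(These counts are the Catalan numbers.)

Final answer: C_{5} = 42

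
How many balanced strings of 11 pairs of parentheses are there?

This is a standard Catalan-number count: the answer is C_n. Here n = 11 (pairs).
C_n = C(2n,n)/(n+1), so C_{11} = C(22,11)/12 = 705432/12.

Final answer: C_{11} = 58786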